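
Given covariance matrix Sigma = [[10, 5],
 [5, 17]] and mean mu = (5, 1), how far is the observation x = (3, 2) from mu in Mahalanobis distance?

Step 1 — centre the observation: (x - mu) = (-2, 1).

Step 2 — invert Sigma. det(Sigma) = 10·17 - (5)² = 145.
  Sigma^{-1} = (1/det) · [[d, -b], [-b, a]] = [[0.1172, -0.0345],
 [-0.0345, 0.069]].

Step 3 — form the quadratic (x - mu)^T · Sigma^{-1} · (x - mu):
  Sigma^{-1} · (x - mu) = (-0.269, 0.1379).
  (x - mu)^T · [Sigma^{-1} · (x - mu)] = (-2)·(-0.269) + (1)·(0.1379) = 0.6759.

Step 4 — take square root: d = √(0.6759) ≈ 0.8221.

d(x, mu) = √(0.6759) ≈ 0.8221


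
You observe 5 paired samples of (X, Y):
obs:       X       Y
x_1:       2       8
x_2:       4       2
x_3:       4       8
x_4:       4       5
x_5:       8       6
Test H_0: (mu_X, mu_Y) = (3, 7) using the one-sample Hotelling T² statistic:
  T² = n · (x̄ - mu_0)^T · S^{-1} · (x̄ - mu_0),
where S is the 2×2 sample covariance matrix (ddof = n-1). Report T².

Step 1 — sample mean vector:
  mean(X) = (2 + 4 + 4 + 4 + 8) / 5 = 22/5 = 4.4
  mean(Y) = (8 + 2 + 8 + 5 + 6) / 5 = 29/5 = 5.8
  x̄ = (4.4, 5.8),  deviation x̄ - mu_0 = (4.4, 5.8) - (3, 7) = (1.4, -1.2).

Step 2 — sample covariance matrix, S[i,j] = (1/(n-1)) · Σ_k (x_{k,i} - mean_i) · (x_{k,j} - mean_j), divisor n-1 = 4:
  S[X,X] = ((-2.4)·(-2.4) + (-0.4)·(-0.4) + (-0.4)·(-0.4) + (-0.4)·(-0.4) + (3.6)·(3.6)) / 4 = 19.2/4 = 4.8
  S[X,Y] = ((-2.4)·(2.2) + (-0.4)·(-3.8) + (-0.4)·(2.2) + (-0.4)·(-0.8) + (3.6)·(0.2)) / 4 = -3.6/4 = -0.9
  S[Y,Y] = ((2.2)·(2.2) + (-3.8)·(-3.8) + (2.2)·(2.2) + (-0.8)·(-0.8) + (0.2)·(0.2)) / 4 = 24.8/4 = 6.2
  S = [[4.8, -0.9],
 [-0.9, 6.2]].

Step 3 — invert S. det(S) = 4.8·6.2 - (-0.9)² = 28.95.
  S^{-1} = (1/det) · [[d, -b], [-b, a]] = [[0.2142, 0.0311],
 [0.0311, 0.1658]].

Step 4 — quadratic form (x̄ - mu_0)^T · S^{-1} · (x̄ - mu_0):
  S^{-1} · (x̄ - mu_0) = (0.2625, -0.1554),
  (x̄ - mu_0)^T · [...] = (1.4)·(0.2625) + (-1.2)·(-0.1554) = 0.5541.

Step 5 — scale by n: T² = 5 · 0.5541 = 2.7703.

T² ≈ 2.7703


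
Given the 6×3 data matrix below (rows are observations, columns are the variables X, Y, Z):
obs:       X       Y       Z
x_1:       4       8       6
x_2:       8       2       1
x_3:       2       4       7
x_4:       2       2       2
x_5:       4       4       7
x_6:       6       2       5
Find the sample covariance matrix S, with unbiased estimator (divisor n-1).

Step 1 — column means:
  mean(X) = (4 + 8 + 2 + 2 + 4 + 6) / 6 = 26/6 = 4.3333
  mean(Y) = (8 + 2 + 4 + 2 + 4 + 2) / 6 = 22/6 = 3.6667
  mean(Z) = (6 + 1 + 7 + 2 + 7 + 5) / 6 = 28/6 = 4.6667

Step 2 — sample covariance S[i,j] = (1/(n-1)) · Σ_k (x_{k,i} - mean_i) · (x_{k,j} - mean_j), with n-1 = 5.
  S[X,X] = ((-0.3333)·(-0.3333) + (3.6667)·(3.6667) + (-2.3333)·(-2.3333) + (-2.3333)·(-2.3333) + (-0.3333)·(-0.3333) + (1.6667)·(1.6667)) / 5 = 27.3333/5 = 5.4667
  S[X,Y] = ((-0.3333)·(4.3333) + (3.6667)·(-1.6667) + (-2.3333)·(0.3333) + (-2.3333)·(-1.6667) + (-0.3333)·(0.3333) + (1.6667)·(-1.6667)) / 5 = -7.3333/5 = -1.4667
  S[X,Z] = ((-0.3333)·(1.3333) + (3.6667)·(-3.6667) + (-2.3333)·(2.3333) + (-2.3333)·(-2.6667) + (-0.3333)·(2.3333) + (1.6667)·(0.3333)) / 5 = -13.3333/5 = -2.6667
  S[Y,Y] = ((4.3333)·(4.3333) + (-1.6667)·(-1.6667) + (0.3333)·(0.3333) + (-1.6667)·(-1.6667) + (0.3333)·(0.3333) + (-1.6667)·(-1.6667)) / 5 = 27.3333/5 = 5.4667
  S[Y,Z] = ((4.3333)·(1.3333) + (-1.6667)·(-3.6667) + (0.3333)·(2.3333) + (-1.6667)·(-2.6667) + (0.3333)·(2.3333) + (-1.6667)·(0.3333)) / 5 = 17.3333/5 = 3.4667
  S[Z,Z] = ((1.3333)·(1.3333) + (-3.6667)·(-3.6667) + (2.3333)·(2.3333) + (-2.6667)·(-2.6667) + (2.3333)·(2.3333) + (0.3333)·(0.3333)) / 5 = 33.3333/5 = 6.6667

S is symmetric (S[j,i] = S[i,j]). Assembling:

S = [[5.4667, -1.4667, -2.6667],
 [-1.4667, 5.4667, 3.4667],
 [-2.6667, 3.4667, 6.6667]]


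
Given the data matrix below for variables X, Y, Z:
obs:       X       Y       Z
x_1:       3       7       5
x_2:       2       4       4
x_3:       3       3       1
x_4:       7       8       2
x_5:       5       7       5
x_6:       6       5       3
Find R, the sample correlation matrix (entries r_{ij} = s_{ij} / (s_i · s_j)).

Step 1 — column means:
  mean(X) = (3 + 2 + 3 + 7 + 5 + 6) / 6 = 26/6 = 4.3333
  mean(Y) = (7 + 4 + 3 + 8 + 7 + 5) / 6 = 34/6 = 5.6667
  mean(Z) = (5 + 4 + 1 + 2 + 5 + 3) / 6 = 20/6 = 3.3333

Step 2 — sample variances and covariances s[i,j] = (1/(n-1)) · Σ_k (x_{k,i} - mean_i) · (x_{k,j} - mean_j), with n-1 = 5:
  s[X,X] = ((-1.3333)·(-1.3333) + (-2.3333)·(-2.3333) + (-1.3333)·(-1.3333) + (2.6667)·(2.6667) + (0.6667)·(0.6667) + (1.6667)·(1.6667)) / 5 = 19.3333/5 = 3.8667
  s[X,Y] = ((-1.3333)·(1.3333) + (-2.3333)·(-1.6667) + (-1.3333)·(-2.6667) + (2.6667)·(2.3333) + (0.6667)·(1.3333) + (1.6667)·(-0.6667)) / 5 = 11.6667/5 = 2.3333
  s[X,Z] = ((-1.3333)·(1.6667) + (-2.3333)·(0.6667) + (-1.3333)·(-2.3333) + (2.6667)·(-1.3333) + (0.6667)·(1.6667) + (1.6667)·(-0.3333)) / 5 = -3.6667/5 = -0.7333
  s[Y,Y] = ((1.3333)·(1.3333) + (-1.6667)·(-1.6667) + (-2.6667)·(-2.6667) + (2.3333)·(2.3333) + (1.3333)·(1.3333) + (-0.6667)·(-0.6667)) / 5 = 19.3333/5 = 3.8667
  s[Y,Z] = ((1.3333)·(1.6667) + (-1.6667)·(0.6667) + (-2.6667)·(-2.3333) + (2.3333)·(-1.3333) + (1.3333)·(1.6667) + (-0.6667)·(-0.3333)) / 5 = 6.6667/5 = 1.3333
  s[Z,Z] = ((1.6667)·(1.6667) + (0.6667)·(0.6667) + (-2.3333)·(-2.3333) + (-1.3333)·(-1.3333) + (1.6667)·(1.6667) + (-0.3333)·(-0.3333)) / 5 = 13.3333/5 = 2.6667
  Sample standard deviations s_i = √(s[i,i]):
  s(X) = √(3.8667) = 1.9664
  s(Y) = √(3.8667) = 1.9664
  s(Z) = √(2.6667) = 1.633

Step 3 — r_{ij} = s_{ij} / (s_i · s_j):
  r[X,X] = 1 (diagonal).
  r[X,Y] = 2.3333 / (1.9664 · 1.9664) = 2.3333 / 3.8667 = 0.6034
  r[X,Z] = -0.7333 / (1.9664 · 1.633) = -0.7333 / 3.2111 = -0.2284
  r[Y,Y] = 1 (diagonal).
  r[Y,Z] = 1.3333 / (1.9664 · 1.633) = 1.3333 / 3.2111 = 0.4152
  r[Z,Z] = 1 (diagonal).

R is symmetric with unit diagonal. Assembling:

R = [[1, 0.6034, -0.2284],
 [0.6034, 1, 0.4152],
 [-0.2284, 0.4152, 1]]


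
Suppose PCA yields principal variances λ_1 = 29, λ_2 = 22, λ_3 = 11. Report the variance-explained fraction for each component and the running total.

Step 1 — total variance = trace(Sigma) = Σ λ_i = 29 + 22 + 11 = 62.

Step 2 — fraction explained by component i = λ_i / Σ λ:
  PC1: 29/62 = 0.4677
  PC2: 22/62 = 0.3548
  PC3: 11/62 = 0.1774

Step 3 — cumulative fraction after k components = (λ_1 + ... + λ_k) / Σ λ:
  k = 1: 29/62 = 0.4677
  k = 2: (29 + 22)/62 = 51/62 = 0.8226
  k = 3: (29 + 22 + 11)/62 = 62/62 = 1

Summary (fraction, with percent):

explained: PC1 0.4677 (46.77%), PC2 0.3548 (35.48%), PC3 0.1774 (17.74%);  cumulative: 0.4677, 0.8226, 1


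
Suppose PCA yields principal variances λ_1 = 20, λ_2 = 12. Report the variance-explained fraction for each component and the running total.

Step 1 — total variance = trace(Sigma) = Σ λ_i = 20 + 12 = 32.

Step 2 — fraction explained by component i = λ_i / Σ λ:
  PC1: 20/32 = 0.625
  PC2: 12/32 = 0.375

Step 3 — cumulative fraction after k components = (λ_1 + ... + λ_k) / Σ λ:
  k = 1: 20/32 = 0.625
  k = 2: (20 + 12)/32 = 32/32 = 1

Summary (fraction, with percent):

explained: PC1 0.625 (62.5%), PC2 0.375 (37.5%);  cumulative: 0.625, 1


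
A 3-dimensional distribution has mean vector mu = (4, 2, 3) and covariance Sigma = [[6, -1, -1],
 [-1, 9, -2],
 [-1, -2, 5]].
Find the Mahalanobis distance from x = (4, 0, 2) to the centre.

Step 1 — centre the observation: (x - mu) = (0, -2, -1).

Step 2 — invert Sigma (cofactor / det for 3×3, or solve directly):
  Sigma^{-1} = [[0.1798, 0.0307, 0.0482],
 [0.0307, 0.1272, 0.057],
 [0.0482, 0.057, 0.2325]].

Step 3 — form the quadratic (x - mu)^T · Sigma^{-1} · (x - mu):
  Sigma^{-1} · (x - mu) = (-0.1096, -0.3114, -0.3465).
  (x - mu)^T · [Sigma^{-1} · (x - mu)] = (0)·(-0.1096) + (-2)·(-0.3114) + (-1)·(-0.3465) = 0.9693.

Step 4 — take square root: d = √(0.9693) ≈ 0.9845.

d(x, mu) = √(0.9693) ≈ 0.9845


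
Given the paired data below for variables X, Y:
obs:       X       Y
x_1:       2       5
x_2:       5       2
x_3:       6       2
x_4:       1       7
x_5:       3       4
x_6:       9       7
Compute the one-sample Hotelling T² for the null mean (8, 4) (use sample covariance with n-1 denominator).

Step 1 — sample mean vector:
  mean(X) = (2 + 5 + 6 + 1 + 3 + 9) / 6 = 26/6 = 4.3333
  mean(Y) = (5 + 2 + 2 + 7 + 4 + 7) / 6 = 27/6 = 4.5
  x̄ = (4.3333, 4.5),  deviation x̄ - mu_0 = (4.3333, 4.5) - (8, 4) = (-3.6667, 0.5).

Step 2 — sample covariance matrix, S[i,j] = (1/(n-1)) · Σ_k (x_{k,i} - mean_i) · (x_{k,j} - mean_j), divisor n-1 = 5:
  S[X,X] = ((-2.3333)·(-2.3333) + (0.6667)·(0.6667) + (1.6667)·(1.6667) + (-3.3333)·(-3.3333) + (-1.3333)·(-1.3333) + (4.6667)·(4.6667)) / 5 = 43.3333/5 = 8.6667
  S[X,Y] = ((-2.3333)·(0.5) + (0.6667)·(-2.5) + (1.6667)·(-2.5) + (-3.3333)·(2.5) + (-1.3333)·(-0.5) + (4.6667)·(2.5)) / 5 = -3/5 = -0.6
  S[Y,Y] = ((0.5)·(0.5) + (-2.5)·(-2.5) + (-2.5)·(-2.5) + (2.5)·(2.5) + (-0.5)·(-0.5) + (2.5)·(2.5)) / 5 = 25.5/5 = 5.1
  S = [[8.6667, -0.6],
 [-0.6, 5.1]].

Step 3 — invert S. det(S) = 8.6667·5.1 - (-0.6)² = 43.84.
  S^{-1} = (1/det) · [[d, -b], [-b, a]] = [[0.1163, 0.0137],
 [0.0137, 0.1977]].

Step 4 — quadratic form (x̄ - mu_0)^T · S^{-1} · (x̄ - mu_0):
  S^{-1} · (x̄ - mu_0) = (-0.4197, 0.0487),
  (x̄ - mu_0)^T · [...] = (-3.6667)·(-0.4197) + (0.5)·(0.0487) = 1.5633.

Step 5 — scale by n: T² = 6 · 1.5633 = 9.3796.

T² ≈ 9.3796


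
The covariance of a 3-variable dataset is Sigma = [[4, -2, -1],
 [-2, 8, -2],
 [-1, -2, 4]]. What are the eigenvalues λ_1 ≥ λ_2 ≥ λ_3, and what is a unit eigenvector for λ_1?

Step 1 — characteristic polynomial p(λ) = det(λI - Sigma) = λ³ - tr·λ² + c_1·λ - det, where tr = trace, c_1 = sum of the principal 2×2 minors, det = det(Sigma):
  tr = 4 + 8 + 4 = 16,
  c_1 = (4·8 - (-2)²) + (4·4 - (-1)²) + (8·4 - (-2)²) = 28 + 15 + 28 = 71,
  det = 4·(8·4 - (-2)²) - (-2)·((-2)·4 - (-2)·(-1)) + (-1)·((-2)·(-2) - 8·(-1)) = 4·(28) - (-2)·(-10) + (-1)·(12) = 80.
  So p(λ) = λ³ - 16λ² + 71λ - 80.
Step 2 — look for an integer root (rational root theorem: any rational root is an integer divisor of 80). Testing λ = 5:
  p(5) = 125 - 400 + 355 - 80 = 0  ✓
  Dividing out (λ - 5): p(λ) = (λ - 5)(λ² - 11λ + 16).
Step 3 — remaining eigenvalues from the quadratic λ² - 11λ + 16 = 0:
  Δ = 11² - 4·16 = 121 - 64 = 57,  λ = (11 ± √57)/2 = (11 ± 7.5498)/2 ≈ 9.2749 or 1.7251.
  Sorted: λ_1 = 9.2749,  λ_2 = 5,  λ_3 = 1.7251  (check: sum = 16 = tr ✓).

Step 4 — unit eigenvector for λ_1 ≈ 9.2749: v spans the null space of (Sigma - λ_1 I), whose rows are
  r_1 = (-5.2749, -2, -1),  r_2 = (-2, -1.2749, -2),  r_3 = (-1, -2, -5.2749).
  v is orthogonal to every row, so take v ∝ r_1 × r_2 = ((-2)·(-2) - (-1)·(-1.2749), (-1)·(-2) - (-5.2749)·(-2), (-5.2749)·(-1.2749) - (-2)·(-2)) ≈ (2.7251, -8.5498, 2.7251).
  Let u = (2.7251, -8.5498, 2.7251).
  ||u|| = √((2.7251)² + (-8.5498)² + (2.7251)²) = √(87.9518) ≈ 9.3783,  v_1 = u/||u|| ≈ (0.2906, -0.9117, 0.2906) (||v_1|| = 1).

λ_1 = 9.2749,  λ_2 = 5,  λ_3 = 1.7251;  v_1 ≈ (0.2906, -0.9117, 0.2906)


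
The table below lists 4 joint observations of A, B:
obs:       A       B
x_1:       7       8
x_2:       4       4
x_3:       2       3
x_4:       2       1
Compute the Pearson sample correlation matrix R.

Step 1 — column means:
  mean(A) = (7 + 4 + 2 + 2) / 4 = 15/4 = 3.75
  mean(B) = (8 + 4 + 3 + 1) / 4 = 16/4 = 4

Step 2 — sample variances and covariances s[i,j] = (1/(n-1)) · Σ_k (x_{k,i} - mean_i) · (x_{k,j} - mean_j), with n-1 = 3:
  s[A,A] = ((3.25)·(3.25) + (0.25)·(0.25) + (-1.75)·(-1.75) + (-1.75)·(-1.75)) / 3 = 16.75/3 = 5.5833
  s[A,B] = ((3.25)·(4) + (0.25)·(0) + (-1.75)·(-1) + (-1.75)·(-3)) / 3 = 20/3 = 6.6667
  s[B,B] = ((4)·(4) + (0)·(0) + (-1)·(-1) + (-3)·(-3)) / 3 = 26/3 = 8.6667
  Sample standard deviations s_i = √(s[i,i]):
  s(A) = √(5.5833) = 2.3629
  s(B) = √(8.6667) = 2.9439

Step 3 — r_{ij} = s_{ij} / (s_i · s_j):
  r[A,A] = 1 (diagonal).
  r[A,B] = 6.6667 / (2.3629 · 2.9439) = 6.6667 / 6.9562 = 0.9584
  r[B,B] = 1 (diagonal).

R is symmetric with unit diagonal. Assembling:

R = [[1, 0.9584],
 [0.9584, 1]]


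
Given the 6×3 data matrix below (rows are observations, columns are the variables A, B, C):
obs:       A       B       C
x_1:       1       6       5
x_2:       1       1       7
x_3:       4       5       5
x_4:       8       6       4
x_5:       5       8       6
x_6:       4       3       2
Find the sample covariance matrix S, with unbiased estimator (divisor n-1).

Step 1 — column means:
  mean(A) = (1 + 1 + 4 + 8 + 5 + 4) / 6 = 23/6 = 3.8333
  mean(B) = (6 + 1 + 5 + 6 + 8 + 3) / 6 = 29/6 = 4.8333
  mean(C) = (5 + 7 + 5 + 4 + 6 + 2) / 6 = 29/6 = 4.8333

Step 2 — sample covariance S[i,j] = (1/(n-1)) · Σ_k (x_{k,i} - mean_i) · (x_{k,j} - mean_j), with n-1 = 5.
  S[A,A] = ((-2.8333)·(-2.8333) + (-2.8333)·(-2.8333) + (0.1667)·(0.1667) + (4.1667)·(4.1667) + (1.1667)·(1.1667) + (0.1667)·(0.1667)) / 5 = 34.8333/5 = 6.9667
  S[A,B] = ((-2.8333)·(1.1667) + (-2.8333)·(-3.8333) + (0.1667)·(0.1667) + (4.1667)·(1.1667) + (1.1667)·(3.1667) + (0.1667)·(-1.8333)) / 5 = 15.8333/5 = 3.1667
  S[A,C] = ((-2.8333)·(0.1667) + (-2.8333)·(2.1667) + (0.1667)·(0.1667) + (4.1667)·(-0.8333) + (1.1667)·(1.1667) + (0.1667)·(-2.8333)) / 5 = -9.1667/5 = -1.8333
  S[B,B] = ((1.1667)·(1.1667) + (-3.8333)·(-3.8333) + (0.1667)·(0.1667) + (1.1667)·(1.1667) + (3.1667)·(3.1667) + (-1.8333)·(-1.8333)) / 5 = 30.8333/5 = 6.1667
  S[B,C] = ((1.1667)·(0.1667) + (-3.8333)·(2.1667) + (0.1667)·(0.1667) + (1.1667)·(-0.8333) + (3.1667)·(1.1667) + (-1.8333)·(-2.8333)) / 5 = -0.1667/5 = -0.0333
  S[C,C] = ((0.1667)·(0.1667) + (2.1667)·(2.1667) + (0.1667)·(0.1667) + (-0.8333)·(-0.8333) + (1.1667)·(1.1667) + (-2.8333)·(-2.8333)) / 5 = 14.8333/5 = 2.9667

S is symmetric (S[j,i] = S[i,j]). Assembling:

S = [[6.9667, 3.1667, -1.8333],
 [3.1667, 6.1667, -0.0333],
 [-1.8333, -0.0333, 2.9667]]


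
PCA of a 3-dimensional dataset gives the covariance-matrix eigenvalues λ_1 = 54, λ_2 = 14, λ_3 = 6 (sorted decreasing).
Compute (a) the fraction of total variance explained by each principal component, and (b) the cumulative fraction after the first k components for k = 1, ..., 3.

Step 1 — total variance = trace(Sigma) = Σ λ_i = 54 + 14 + 6 = 74.

Step 2 — fraction explained by component i = λ_i / Σ λ:
  PC1: 54/74 = 0.7297
  PC2: 14/74 = 0.1892
  PC3: 6/74 = 0.0811

Step 3 — cumulative fraction after k components = (λ_1 + ... + λ_k) / Σ λ:
  k = 1: 54/74 = 0.7297
  k = 2: (54 + 14)/74 = 68/74 = 0.9189
  k = 3: (54 + 14 + 6)/74 = 74/74 = 1

Summary (fraction, with percent):

explained: PC1 0.7297 (72.97%), PC2 0.1892 (18.92%), PC3 0.0811 (8.11%);  cumulative: 0.7297, 0.9189, 1


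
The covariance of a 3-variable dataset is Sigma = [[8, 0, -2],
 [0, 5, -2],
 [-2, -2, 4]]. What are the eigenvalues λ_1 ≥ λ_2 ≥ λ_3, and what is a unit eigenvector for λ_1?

Step 1 — characteristic polynomial p(λ) = det(λI - Sigma) = λ³ - tr·λ² + c_1·λ - det, where tr = trace, c_1 = sum of the principal 2×2 minors, det = det(Sigma):
  tr = 8 + 5 + 4 = 17,
  c_1 = (8·5 - (0)²) + (8·4 - (-2)²) + (5·4 - (-2)²) = 40 + 28 + 16 = 84,
  det = 8·(5·4 - (-2)²) - (0)·((0)·4 - (-2)·(-2)) + (-2)·((0)·(-2) - 5·(-2)) = 8·(16) - (0)·(-4) + (-2)·(10) = 108.
  So p(λ) = λ³ - 17λ² + 84λ - 108.
Step 2 — look for an integer root (rational root theorem: any rational root is an integer divisor of 108). Testing λ = 2:
  p(2) = 8 - 68 + 168 - 108 = 0  ✓
  Dividing out (λ - 2): p(λ) = (λ - 2)(λ² - 15λ + 54).
Step 3 — remaining eigenvalues from the quadratic λ² - 15λ + 54 = 0:
  Δ = 15² - 4·54 = 225 - 216 = 9,  λ = (15 ± √9)/2 = (15 ± 3)/2 = 9 or 6.
  Sorted: λ_1 = 9,  λ_2 = 6,  λ_3 = 2  (check: sum = 17 = tr ✓).

Step 4 — unit eigenvector for λ_1 = 9: v spans the null space of (Sigma - λ_1 I), whose rows are
  r_1 = (-1, 0, -2),  r_2 = (0, -4, -2),  r_3 = (-2, -2, -5).
  v is orthogonal to every row, so take v ∝ r_1 × r_2 = ((0)·(-2) - (-2)·(-4), (-2)·(0) - (-1)·(-2), (-1)·(-4) - (0)·(0)) = (-8, -2, 4).
  Rescale (divide by 2; multiply by -1 so the first nonzero entry is positive): u = (4, 1, -2).
  ||u|| = √((4)² + (1)² + (-2)²) = √(21) ≈ 4.5826,  v_1 = u/||u|| ≈ (0.8729, 0.2182, -0.4364) (||v_1|| = 1).

λ_1 = 9,  λ_2 = 6,  λ_3 = 2;  v_1 ≈ (0.8729, 0.2182, -0.4364)


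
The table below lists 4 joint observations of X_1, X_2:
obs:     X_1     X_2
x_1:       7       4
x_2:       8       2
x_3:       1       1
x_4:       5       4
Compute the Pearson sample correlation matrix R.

Step 1 — column means:
  mean(X_1) = (7 + 8 + 1 + 5) / 4 = 21/4 = 5.25
  mean(X_2) = (4 + 2 + 1 + 4) / 4 = 11/4 = 2.75

Step 2 — sample variances and covariances s[i,j] = (1/(n-1)) · Σ_k (x_{k,i} - mean_i) · (x_{k,j} - mean_j), with n-1 = 3:
  s[X_1,X_1] = ((1.75)·(1.75) + (2.75)·(2.75) + (-4.25)·(-4.25) + (-0.25)·(-0.25)) / 3 = 28.75/3 = 9.5833
  s[X_1,X_2] = ((1.75)·(1.25) + (2.75)·(-0.75) + (-4.25)·(-1.75) + (-0.25)·(1.25)) / 3 = 7.25/3 = 2.4167
  s[X_2,X_2] = ((1.25)·(1.25) + (-0.75)·(-0.75) + (-1.75)·(-1.75) + (1.25)·(1.25)) / 3 = 6.75/3 = 2.25
  Sample standard deviations s_i = √(s[i,i]):
  s(X_1) = √(9.5833) = 3.0957
  s(X_2) = √(2.25) = 1.5

Step 3 — r_{ij} = s_{ij} / (s_i · s_j):
  r[X_1,X_1] = 1 (diagonal).
  r[X_1,X_2] = 2.4167 / (3.0957 · 1.5) = 2.4167 / 4.6435 = 0.5204
  r[X_2,X_2] = 1 (diagonal).

R is symmetric with unit diagonal. Assembling:

R = [[1, 0.5204],
 [0.5204, 1]]


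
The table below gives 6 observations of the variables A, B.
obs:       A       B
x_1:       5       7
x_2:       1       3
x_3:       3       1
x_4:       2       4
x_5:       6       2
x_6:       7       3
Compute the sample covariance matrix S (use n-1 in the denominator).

Step 1 — column means:
  mean(A) = (5 + 1 + 3 + 2 + 6 + 7) / 6 = 24/6 = 4
  mean(B) = (7 + 3 + 1 + 4 + 2 + 3) / 6 = 20/6 = 3.3333

Step 2 — sample covariance S[i,j] = (1/(n-1)) · Σ_k (x_{k,i} - mean_i) · (x_{k,j} - mean_j), with n-1 = 5.
  S[A,A] = ((1)·(1) + (-3)·(-3) + (-1)·(-1) + (-2)·(-2) + (2)·(2) + (3)·(3)) / 5 = 28/5 = 5.6
  S[A,B] = ((1)·(3.6667) + (-3)·(-0.3333) + (-1)·(-2.3333) + (-2)·(0.6667) + (2)·(-1.3333) + (3)·(-0.3333)) / 5 = 2/5 = 0.4
  S[B,B] = ((3.6667)·(3.6667) + (-0.3333)·(-0.3333) + (-2.3333)·(-2.3333) + (0.6667)·(0.6667) + (-1.3333)·(-1.3333) + (-0.3333)·(-0.3333)) / 5 = 21.3333/5 = 4.2667

S is symmetric (S[j,i] = S[i,j]). Assembling:

S = [[5.6, 0.4],
 [0.4, 4.2667]]


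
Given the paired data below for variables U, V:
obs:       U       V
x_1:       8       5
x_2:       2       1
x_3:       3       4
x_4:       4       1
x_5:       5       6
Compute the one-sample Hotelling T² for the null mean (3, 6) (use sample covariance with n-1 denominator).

Step 1 — sample mean vector:
  mean(U) = (8 + 2 + 3 + 4 + 5) / 5 = 22/5 = 4.4
  mean(V) = (5 + 1 + 4 + 1 + 6) / 5 = 17/5 = 3.4
  x̄ = (4.4, 3.4),  deviation x̄ - mu_0 = (4.4, 3.4) - (3, 6) = (1.4, -2.6).

Step 2 — sample covariance matrix, S[i,j] = (1/(n-1)) · Σ_k (x_{k,i} - mean_i) · (x_{k,j} - mean_j), divisor n-1 = 4:
  S[U,U] = ((3.6)·(3.6) + (-2.4)·(-2.4) + (-1.4)·(-1.4) + (-0.4)·(-0.4) + (0.6)·(0.6)) / 4 = 21.2/4 = 5.3
  S[U,V] = ((3.6)·(1.6) + (-2.4)·(-2.4) + (-1.4)·(0.6) + (-0.4)·(-2.4) + (0.6)·(2.6)) / 4 = 13.2/4 = 3.3
  S[V,V] = ((1.6)·(1.6) + (-2.4)·(-2.4) + (0.6)·(0.6) + (-2.4)·(-2.4) + (2.6)·(2.6)) / 4 = 21.2/4 = 5.3
  S = [[5.3, 3.3],
 [3.3, 5.3]].

Step 3 — invert S. det(S) = 5.3·5.3 - (3.3)² = 17.2.
  S^{-1} = (1/det) · [[d, -b], [-b, a]] = [[0.3081, -0.1919],
 [-0.1919, 0.3081]].

Step 4 — quadratic form (x̄ - mu_0)^T · S^{-1} · (x̄ - mu_0):
  S^{-1} · (x̄ - mu_0) = (0.9302, -1.0698),
  (x̄ - mu_0)^T · [...] = (1.4)·(0.9302) + (-2.6)·(-1.0698) = 4.0837.

Step 5 — scale by n: T² = 5 · 4.0837 = 20.4186.

T² ≈ 20.4186


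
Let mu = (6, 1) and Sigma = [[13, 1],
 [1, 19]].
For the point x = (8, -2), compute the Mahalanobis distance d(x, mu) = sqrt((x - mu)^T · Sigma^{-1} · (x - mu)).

Step 1 — centre the observation: (x - mu) = (2, -3).

Step 2 — invert Sigma. det(Sigma) = 13·19 - (1)² = 246.
  Sigma^{-1} = (1/det) · [[d, -b], [-b, a]] = [[0.0772, -0.0041],
 [-0.0041, 0.0528]].

Step 3 — form the quadratic (x - mu)^T · Sigma^{-1} · (x - mu):
  Sigma^{-1} · (x - mu) = (0.1667, -0.1667).
  (x - mu)^T · [Sigma^{-1} · (x - mu)] = (2)·(0.1667) + (-3)·(-0.1667) = 0.8333.

Step 4 — take square root: d = √(0.8333) ≈ 0.9129.

d(x, mu) = √(0.8333) ≈ 0.9129


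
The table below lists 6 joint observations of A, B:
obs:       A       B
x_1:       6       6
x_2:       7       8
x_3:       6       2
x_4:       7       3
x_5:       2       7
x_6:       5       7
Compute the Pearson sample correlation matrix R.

Step 1 — column means:
  mean(A) = (6 + 7 + 6 + 7 + 2 + 5) / 6 = 33/6 = 5.5
  mean(B) = (6 + 8 + 2 + 3 + 7 + 7) / 6 = 33/6 = 5.5

Step 2 — sample variances and covariances s[i,j] = (1/(n-1)) · Σ_k (x_{k,i} - mean_i) · (x_{k,j} - mean_j), with n-1 = 5:
  s[A,A] = ((0.5)·(0.5) + (1.5)·(1.5) + (0.5)·(0.5) + (1.5)·(1.5) + (-3.5)·(-3.5) + (-0.5)·(-0.5)) / 5 = 17.5/5 = 3.5
  s[A,B] = ((0.5)·(0.5) + (1.5)·(2.5) + (0.5)·(-3.5) + (1.5)·(-2.5) + (-3.5)·(1.5) + (-0.5)·(1.5)) / 5 = -7.5/5 = -1.5
  s[B,B] = ((0.5)·(0.5) + (2.5)·(2.5) + (-3.5)·(-3.5) + (-2.5)·(-2.5) + (1.5)·(1.5) + (1.5)·(1.5)) / 5 = 29.5/5 = 5.9
  Sample standard deviations s_i = √(s[i,i]):
  s(A) = √(3.5) = 1.8708
  s(B) = √(5.9) = 2.429

Step 3 — r_{ij} = s_{ij} / (s_i · s_j):
  r[A,A] = 1 (diagonal).
  r[A,B] = -1.5 / (1.8708 · 2.429) = -1.5 / 4.5442 = -0.3301
  r[B,B] = 1 (diagonal).

R is symmetric with unit diagonal. Assembling:

R = [[1, -0.3301],
 [-0.3301, 1]]


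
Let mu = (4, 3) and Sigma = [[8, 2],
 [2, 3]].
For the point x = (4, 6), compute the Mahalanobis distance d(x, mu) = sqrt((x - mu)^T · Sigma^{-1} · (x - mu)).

Step 1 — centre the observation: (x - mu) = (0, 3).

Step 2 — invert Sigma. det(Sigma) = 8·3 - (2)² = 20.
  Sigma^{-1} = (1/det) · [[d, -b], [-b, a]] = [[0.15, -0.1],
 [-0.1, 0.4]].

Step 3 — form the quadratic (x - mu)^T · Sigma^{-1} · (x - mu):
  Sigma^{-1} · (x - mu) = (-0.3, 1.2).
  (x - mu)^T · [Sigma^{-1} · (x - mu)] = (0)·(-0.3) + (3)·(1.2) = 3.6.

Step 4 — take square root: d = √(3.6) ≈ 1.8974.

d(x, mu) = √(3.6) ≈ 1.8974


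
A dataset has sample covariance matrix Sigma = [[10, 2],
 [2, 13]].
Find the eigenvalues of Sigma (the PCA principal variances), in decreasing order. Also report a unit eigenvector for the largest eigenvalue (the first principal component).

Step 1 — characteristic polynomial of 2×2 Sigma:
  det(Sigma - λI) = λ² - trace · λ + det = 0.
  trace = 10 + 13 = 23, det = 10·13 - (2)² = 126.
Step 2 — discriminant:
  Δ = trace² - 4·det = 529 - 504 = 25.
Step 3 — eigenvalues:
  λ = (trace ± √Δ)/2 = (23 ± 5)/2,
  λ_1 = 14,  λ_2 = 9.

Step 4 — unit eigenvector for λ_1: solve (Sigma - λ_1 I)v = 0. First row:
  (10 - 14)·v_x + (2)·v_y = 0, i.e. (-4)·v_x + (2)·v_y = 0,
  so v ∝ (b, λ_1 - a) = (2, 4) = u.
  ||u|| = √((2)² + (4)²) = √(20) ≈ 4.4721,
  v_1 = u/||u|| ≈ (0.4472, 0.8944) (||v_1|| = 1).

λ_1 = 14,  λ_2 = 9;  v_1 ≈ (0.4472, 0.8944)


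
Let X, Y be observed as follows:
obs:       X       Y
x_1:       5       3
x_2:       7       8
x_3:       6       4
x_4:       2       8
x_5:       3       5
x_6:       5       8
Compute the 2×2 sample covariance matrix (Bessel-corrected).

Step 1 — column means:
  mean(X) = (5 + 7 + 6 + 2 + 3 + 5) / 6 = 28/6 = 4.6667
  mean(Y) = (3 + 8 + 4 + 8 + 5 + 8) / 6 = 36/6 = 6

Step 2 — sample covariance S[i,j] = (1/(n-1)) · Σ_k (x_{k,i} - mean_i) · (x_{k,j} - mean_j), with n-1 = 5.
  S[X,X] = ((0.3333)·(0.3333) + (2.3333)·(2.3333) + (1.3333)·(1.3333) + (-2.6667)·(-2.6667) + (-1.6667)·(-1.6667) + (0.3333)·(0.3333)) / 5 = 17.3333/5 = 3.4667
  S[X,Y] = ((0.3333)·(-3) + (2.3333)·(2) + (1.3333)·(-2) + (-2.6667)·(2) + (-1.6667)·(-1) + (0.3333)·(2)) / 5 = -2/5 = -0.4
  S[Y,Y] = ((-3)·(-3) + (2)·(2) + (-2)·(-2) + (2)·(2) + (-1)·(-1) + (2)·(2)) / 5 = 26/5 = 5.2

S is symmetric (S[j,i] = S[i,j]). Assembling:

S = [[3.4667, -0.4],
 [-0.4, 5.2]]


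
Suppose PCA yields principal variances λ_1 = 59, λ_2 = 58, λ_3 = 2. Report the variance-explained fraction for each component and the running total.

Step 1 — total variance = trace(Sigma) = Σ λ_i = 59 + 58 + 2 = 119.

Step 2 — fraction explained by component i = λ_i / Σ λ:
  PC1: 59/119 = 0.4958
  PC2: 58/119 = 0.4874
  PC3: 2/119 = 0.0168

Step 3 — cumulative fraction after k components = (λ_1 + ... + λ_k) / Σ λ:
  k = 1: 59/119 = 0.4958
  k = 2: (59 + 58)/119 = 117/119 = 0.9832
  k = 3: (59 + 58 + 2)/119 = 119/119 = 1

Summary (fraction, with percent):

explained: PC1 0.4958 (49.58%), PC2 0.4874 (48.74%), PC3 0.0168 (1.68%);  cumulative: 0.4958, 0.9832, 1


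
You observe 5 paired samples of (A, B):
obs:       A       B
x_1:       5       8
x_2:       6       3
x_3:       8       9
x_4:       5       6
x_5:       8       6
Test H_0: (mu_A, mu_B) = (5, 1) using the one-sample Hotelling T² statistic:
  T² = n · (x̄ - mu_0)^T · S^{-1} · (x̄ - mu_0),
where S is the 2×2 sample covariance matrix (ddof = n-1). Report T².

Step 1 — sample mean vector:
  mean(A) = (5 + 6 + 8 + 5 + 8) / 5 = 32/5 = 6.4
  mean(B) = (8 + 3 + 9 + 6 + 6) / 5 = 32/5 = 6.4
  x̄ = (6.4, 6.4),  deviation x̄ - mu_0 = (6.4, 6.4) - (5, 1) = (1.4, 5.4).

Step 2 — sample covariance matrix, S[i,j] = (1/(n-1)) · Σ_k (x_{k,i} - mean_i) · (x_{k,j} - mean_j), divisor n-1 = 4:
  S[A,A] = ((-1.4)·(-1.4) + (-0.4)·(-0.4) + (1.6)·(1.6) + (-1.4)·(-1.4) + (1.6)·(1.6)) / 4 = 9.2/4 = 2.3
  S[A,B] = ((-1.4)·(1.6) + (-0.4)·(-3.4) + (1.6)·(2.6) + (-1.4)·(-0.4) + (1.6)·(-0.4)) / 4 = 3.2/4 = 0.8
  S[B,B] = ((1.6)·(1.6) + (-3.4)·(-3.4) + (2.6)·(2.6) + (-0.4)·(-0.4) + (-0.4)·(-0.4)) / 4 = 21.2/4 = 5.3
  S = [[2.3, 0.8],
 [0.8, 5.3]].

Step 3 — invert S. det(S) = 2.3·5.3 - (0.8)² = 11.55.
  S^{-1} = (1/det) · [[d, -b], [-b, a]] = [[0.4589, -0.0693],
 [-0.0693, 0.1991]].

Step 4 — quadratic form (x̄ - mu_0)^T · S^{-1} · (x̄ - mu_0):
  S^{-1} · (x̄ - mu_0) = (0.2684, 0.9784),
  (x̄ - mu_0)^T · [...] = (1.4)·(0.2684) + (5.4)·(0.9784) = 5.6589.

Step 5 — scale by n: T² = 5 · 5.6589 = 28.2944.

T² ≈ 28.2944


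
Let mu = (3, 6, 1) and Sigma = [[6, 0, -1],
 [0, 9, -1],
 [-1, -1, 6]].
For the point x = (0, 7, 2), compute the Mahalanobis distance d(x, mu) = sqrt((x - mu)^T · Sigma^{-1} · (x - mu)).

Step 1 — centre the observation: (x - mu) = (-3, 1, 1).

Step 2 — invert Sigma (cofactor / det for 3×3, or solve directly):
  Sigma^{-1} = [[0.1715, 0.0032, 0.0291],
 [0.0032, 0.1133, 0.0194],
 [0.0291, 0.0194, 0.1748]].

Step 3 — form the quadratic (x - mu)^T · Sigma^{-1} · (x - mu):
  Sigma^{-1} · (x - mu) = (-0.4822, 0.123, 0.1068).
  (x - mu)^T · [Sigma^{-1} · (x - mu)] = (-3)·(-0.4822) + (1)·(0.123) + (1)·(0.1068) = 1.6764.

Step 4 — take square root: d = √(1.6764) ≈ 1.2947.

d(x, mu) = √(1.6764) ≈ 1.2947


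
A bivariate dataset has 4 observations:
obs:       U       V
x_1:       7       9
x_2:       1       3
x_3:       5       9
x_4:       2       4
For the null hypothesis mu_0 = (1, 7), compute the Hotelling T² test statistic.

Step 1 — sample mean vector:
  mean(U) = (7 + 1 + 5 + 2) / 4 = 15/4 = 3.75
  mean(V) = (9 + 3 + 9 + 4) / 4 = 25/4 = 6.25
  x̄ = (3.75, 6.25),  deviation x̄ - mu_0 = (3.75, 6.25) - (1, 7) = (2.75, -0.75).

Step 2 — sample covariance matrix, S[i,j] = (1/(n-1)) · Σ_k (x_{k,i} - mean_i) · (x_{k,j} - mean_j), divisor n-1 = 3:
  S[U,U] = ((3.25)·(3.25) + (-2.75)·(-2.75) + (1.25)·(1.25) + (-1.75)·(-1.75)) / 3 = 22.75/3 = 7.5833
  S[U,V] = ((3.25)·(2.75) + (-2.75)·(-3.25) + (1.25)·(2.75) + (-1.75)·(-2.25)) / 3 = 25.25/3 = 8.4167
  S[V,V] = ((2.75)·(2.75) + (-3.25)·(-3.25) + (2.75)·(2.75) + (-2.25)·(-2.25)) / 3 = 30.75/3 = 10.25
  S = [[7.5833, 8.4167],
 [8.4167, 10.25]].

Step 3 — invert S. det(S) = 7.5833·10.25 - (8.4167)² = 6.8889.
  S^{-1} = (1/det) · [[d, -b], [-b, a]] = [[1.4879, -1.2218],
 [-1.2218, 1.1008]].

Step 4 — quadratic form (x̄ - mu_0)^T · S^{-1} · (x̄ - mu_0):
  S^{-1} · (x̄ - mu_0) = (5.0081, -4.1855),
  (x̄ - mu_0)^T · [...] = (2.75)·(5.0081) + (-0.75)·(-4.1855) = 16.9113.

Step 5 — scale by n: T² = 4 · 16.9113 = 67.6452.

T² ≈ 67.6452


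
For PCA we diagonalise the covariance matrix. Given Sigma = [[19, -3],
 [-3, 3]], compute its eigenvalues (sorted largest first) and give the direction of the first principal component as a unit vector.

Step 1 — characteristic polynomial of 2×2 Sigma:
  det(Sigma - λI) = λ² - trace · λ + det = 0.
  trace = 19 + 3 = 22, det = 19·3 - (-3)² = 48.
Step 2 — discriminant:
  Δ = trace² - 4·det = 484 - 192 = 292.
Step 3 — eigenvalues:
  λ = (trace ± √Δ)/2 = (22 ± 17.088)/2,
  λ_1 = 19.544,  λ_2 = 2.456.

Step 4 — unit eigenvector for λ_1: solve (Sigma - λ_1 I)v = 0. First row:
  (19 - 19.544)·v_x + (-3)·v_y = 0, i.e. (-0.544)·v_x + (-3)·v_y = 0,
  so v ∝ (b, λ_1 - a) = (-3, 0.544); multiply by -1 so the first entry is positive: u = (3, -0.544).
  ||u|| = √((3)² + (-0.544)²) = √(9.2959) ≈ 3.0489,
  v_1 = u/||u|| ≈ (0.984, -0.1784) (||v_1|| = 1).

λ_1 = 19.544,  λ_2 = 2.456;  v_1 ≈ (0.984, -0.1784)


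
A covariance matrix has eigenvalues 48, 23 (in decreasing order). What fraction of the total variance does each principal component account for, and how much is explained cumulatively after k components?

Step 1 — total variance = trace(Sigma) = Σ λ_i = 48 + 23 = 71.

Step 2 — fraction explained by component i = λ_i / Σ λ:
  PC1: 48/71 = 0.6761
  PC2: 23/71 = 0.3239

Step 3 — cumulative fraction after k components = (λ_1 + ... + λ_k) / Σ λ:
  k = 1: 48/71 = 0.6761
  k = 2: (48 + 23)/71 = 71/71 = 1

Summary (fraction, with percent):

explained: PC1 0.6761 (67.61%), PC2 0.3239 (32.39%);  cumulative: 0.6761, 1


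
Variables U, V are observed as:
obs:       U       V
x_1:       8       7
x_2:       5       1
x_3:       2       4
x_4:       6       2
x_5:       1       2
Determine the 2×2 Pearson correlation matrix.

Step 1 — column means:
  mean(U) = (8 + 5 + 2 + 6 + 1) / 5 = 22/5 = 4.4
  mean(V) = (7 + 1 + 4 + 2 + 2) / 5 = 16/5 = 3.2

Step 2 — sample variances and covariances s[i,j] = (1/(n-1)) · Σ_k (x_{k,i} - mean_i) · (x_{k,j} - mean_j), with n-1 = 4:
  s[U,U] = ((3.6)·(3.6) + (0.6)·(0.6) + (-2.4)·(-2.4) + (1.6)·(1.6) + (-3.4)·(-3.4)) / 4 = 33.2/4 = 8.3
  s[U,V] = ((3.6)·(3.8) + (0.6)·(-2.2) + (-2.4)·(0.8) + (1.6)·(-1.2) + (-3.4)·(-1.2)) / 4 = 12.6/4 = 3.15
  s[V,V] = ((3.8)·(3.8) + (-2.2)·(-2.2) + (0.8)·(0.8) + (-1.2)·(-1.2) + (-1.2)·(-1.2)) / 4 = 22.8/4 = 5.7
  Sample standard deviations s_i = √(s[i,i]):
  s(U) = √(8.3) = 2.881
  s(V) = √(5.7) = 2.3875

Step 3 — r_{ij} = s_{ij} / (s_i · s_j):
  r[U,U] = 1 (diagonal).
  r[U,V] = 3.15 / (2.881 · 2.3875) = 3.15 / 6.8782 = 0.458
  r[V,V] = 1 (diagonal).

R is symmetric with unit diagonal. Assembling:

R = [[1, 0.458],
 [0.458, 1]]


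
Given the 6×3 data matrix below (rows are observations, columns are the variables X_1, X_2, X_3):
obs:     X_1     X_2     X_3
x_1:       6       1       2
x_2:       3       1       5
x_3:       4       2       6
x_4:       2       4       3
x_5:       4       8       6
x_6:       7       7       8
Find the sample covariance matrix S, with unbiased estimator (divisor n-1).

Step 1 — column means:
  mean(X_1) = (6 + 3 + 4 + 2 + 4 + 7) / 6 = 26/6 = 4.3333
  mean(X_2) = (1 + 1 + 2 + 4 + 8 + 7) / 6 = 23/6 = 3.8333
  mean(X_3) = (2 + 5 + 6 + 3 + 6 + 8) / 6 = 30/6 = 5

Step 2 — sample covariance S[i,j] = (1/(n-1)) · Σ_k (x_{k,i} - mean_i) · (x_{k,j} - mean_j), with n-1 = 5.
  S[X_1,X_1] = ((1.6667)·(1.6667) + (-1.3333)·(-1.3333) + (-0.3333)·(-0.3333) + (-2.3333)·(-2.3333) + (-0.3333)·(-0.3333) + (2.6667)·(2.6667)) / 5 = 17.3333/5 = 3.4667
  S[X_1,X_2] = ((1.6667)·(-2.8333) + (-1.3333)·(-2.8333) + (-0.3333)·(-1.8333) + (-2.3333)·(0.1667) + (-0.3333)·(4.1667) + (2.6667)·(3.1667)) / 5 = 6.3333/5 = 1.2667
  S[X_1,X_3] = ((1.6667)·(-3) + (-1.3333)·(0) + (-0.3333)·(1) + (-2.3333)·(-2) + (-0.3333)·(1) + (2.6667)·(3)) / 5 = 7/5 = 1.4
  S[X_2,X_2] = ((-2.8333)·(-2.8333) + (-2.8333)·(-2.8333) + (-1.8333)·(-1.8333) + (0.1667)·(0.1667) + (4.1667)·(4.1667) + (3.1667)·(3.1667)) / 5 = 46.8333/5 = 9.3667
  S[X_2,X_3] = ((-2.8333)·(-3) + (-2.8333)·(0) + (-1.8333)·(1) + (0.1667)·(-2) + (4.1667)·(1) + (3.1667)·(3)) / 5 = 20/5 = 4
  S[X_3,X_3] = ((-3)·(-3) + (0)·(0) + (1)·(1) + (-2)·(-2) + (1)·(1) + (3)·(3)) / 5 = 24/5 = 4.8

S is symmetric (S[j,i] = S[i,j]). Assembling:

S = [[3.4667, 1.2667, 1.4],
 [1.2667, 9.3667, 4],
 [1.4, 4, 4.8]]


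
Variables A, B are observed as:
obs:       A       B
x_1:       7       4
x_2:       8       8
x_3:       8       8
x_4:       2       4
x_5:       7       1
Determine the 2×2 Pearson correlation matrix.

Step 1 — column means:
  mean(A) = (7 + 8 + 8 + 2 + 7) / 5 = 32/5 = 6.4
  mean(B) = (4 + 8 + 8 + 4 + 1) / 5 = 25/5 = 5

Step 2 — sample variances and covariances s[i,j] = (1/(n-1)) · Σ_k (x_{k,i} - mean_i) · (x_{k,j} - mean_j), with n-1 = 4:
  s[A,A] = ((0.6)·(0.6) + (1.6)·(1.6) + (1.6)·(1.6) + (-4.4)·(-4.4) + (0.6)·(0.6)) / 4 = 25.2/4 = 6.3
  s[A,B] = ((0.6)·(-1) + (1.6)·(3) + (1.6)·(3) + (-4.4)·(-1) + (0.6)·(-4)) / 4 = 11/4 = 2.75
  s[B,B] = ((-1)·(-1) + (3)·(3) + (3)·(3) + (-1)·(-1) + (-4)·(-4)) / 4 = 36/4 = 9
  Sample standard deviations s_i = √(s[i,i]):
  s(A) = √(6.3) = 2.51
  s(B) = √(9) = 3

Step 3 — r_{ij} = s_{ij} / (s_i · s_j):
  r[A,A] = 1 (diagonal).
  r[A,B] = 2.75 / (2.51 · 3) = 2.75 / 7.5299 = 0.3652
  r[B,B] = 1 (diagonal).

R is symmetric with unit diagonal. Assembling:

R = [[1, 0.3652],
 [0.3652, 1]]


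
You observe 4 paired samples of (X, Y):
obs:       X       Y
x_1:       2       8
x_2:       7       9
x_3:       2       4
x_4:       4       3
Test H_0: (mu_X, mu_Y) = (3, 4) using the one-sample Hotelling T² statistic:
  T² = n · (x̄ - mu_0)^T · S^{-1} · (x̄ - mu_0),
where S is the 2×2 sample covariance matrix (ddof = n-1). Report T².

Step 1 — sample mean vector:
  mean(X) = (2 + 7 + 2 + 4) / 4 = 15/4 = 3.75
  mean(Y) = (8 + 9 + 4 + 3) / 4 = 24/4 = 6
  x̄ = (3.75, 6),  deviation x̄ - mu_0 = (3.75, 6) - (3, 4) = (0.75, 2).

Step 2 — sample covariance matrix, S[i,j] = (1/(n-1)) · Σ_k (x_{k,i} - mean_i) · (x_{k,j} - mean_j), divisor n-1 = 3:
  S[X,X] = ((-1.75)·(-1.75) + (3.25)·(3.25) + (-1.75)·(-1.75) + (0.25)·(0.25)) / 3 = 16.75/3 = 5.5833
  S[X,Y] = ((-1.75)·(2) + (3.25)·(3) + (-1.75)·(-2) + (0.25)·(-3)) / 3 = 9/3 = 3
  S[Y,Y] = ((2)·(2) + (3)·(3) + (-2)·(-2) + (-3)·(-3)) / 3 = 26/3 = 8.6667
  S = [[5.5833, 3],
 [3, 8.6667]].

Step 3 — invert S. det(S) = 5.5833·8.6667 - (3)² = 39.3889.
  S^{-1} = (1/det) · [[d, -b], [-b, a]] = [[0.22, -0.0762],
 [-0.0762, 0.1417]].

Step 4 — quadratic form (x̄ - mu_0)^T · S^{-1} · (x̄ - mu_0):
  S^{-1} · (x̄ - mu_0) = (0.0127, 0.2264),
  (x̄ - mu_0)^T · [...] = (0.75)·(0.0127) + (2)·(0.2264) = 0.4623.

Step 5 — scale by n: T² = 4 · 0.4623 = 1.8491.

T² ≈ 1.8491


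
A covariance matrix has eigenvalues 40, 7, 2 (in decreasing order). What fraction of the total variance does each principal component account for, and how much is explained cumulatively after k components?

Step 1 — total variance = trace(Sigma) = Σ λ_i = 40 + 7 + 2 = 49.

Step 2 — fraction explained by component i = λ_i / Σ λ:
  PC1: 40/49 = 0.8163
  PC2: 7/49 = 0.1429
  PC3: 2/49 = 0.0408

Step 3 — cumulative fraction after k components = (λ_1 + ... + λ_k) / Σ λ:
  k = 1: 40/49 = 0.8163
  k = 2: (40 + 7)/49 = 47/49 = 0.9592
  k = 3: (40 + 7 + 2)/49 = 49/49 = 1

Summary (fraction, with percent):

explained: PC1 0.8163 (81.63%), PC2 0.1429 (14.29%), PC3 0.0408 (4.08%);  cumulative: 0.8163, 0.9592, 1


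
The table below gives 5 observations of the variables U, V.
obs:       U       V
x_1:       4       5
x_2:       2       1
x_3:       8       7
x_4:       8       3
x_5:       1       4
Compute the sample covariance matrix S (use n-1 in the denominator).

Step 1 — column means:
  mean(U) = (4 + 2 + 8 + 8 + 1) / 5 = 23/5 = 4.6
  mean(V) = (5 + 1 + 7 + 3 + 4) / 5 = 20/5 = 4

Step 2 — sample covariance S[i,j] = (1/(n-1)) · Σ_k (x_{k,i} - mean_i) · (x_{k,j} - mean_j), with n-1 = 4.
  S[U,U] = ((-0.6)·(-0.6) + (-2.6)·(-2.6) + (3.4)·(3.4) + (3.4)·(3.4) + (-3.6)·(-3.6)) / 4 = 43.2/4 = 10.8
  S[U,V] = ((-0.6)·(1) + (-2.6)·(-3) + (3.4)·(3) + (3.4)·(-1) + (-3.6)·(0)) / 4 = 14/4 = 3.5
  S[V,V] = ((1)·(1) + (-3)·(-3) + (3)·(3) + (-1)·(-1) + (0)·(0)) / 4 = 20/4 = 5

S is symmetric (S[j,i] = S[i,j]). Assembling:

S = [[10.8, 3.5],
 [3.5, 5]]


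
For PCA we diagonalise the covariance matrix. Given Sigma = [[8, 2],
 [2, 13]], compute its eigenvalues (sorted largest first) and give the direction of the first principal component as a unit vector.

Step 1 — characteristic polynomial of 2×2 Sigma:
  det(Sigma - λI) = λ² - trace · λ + det = 0.
  trace = 8 + 13 = 21, det = 8·13 - (2)² = 100.
Step 2 — discriminant:
  Δ = trace² - 4·det = 441 - 400 = 41.
Step 3 — eigenvalues:
  λ = (trace ± √Δ)/2 = (21 ± 6.4031)/2,
  λ_1 = 13.7016,  λ_2 = 7.2984.

Step 4 — unit eigenvector for λ_1: solve (Sigma - λ_1 I)v = 0. First row:
  (8 - 13.7016)·v_x + (2)·v_y = 0, i.e. (-5.7016)·v_x + (2)·v_y = 0,
  so v ∝ (b, λ_1 - a) = (2, 5.7016) = u.
  ||u|| = √((2)² + (5.7016)²) = √(36.5078) ≈ 6.0422,
  v_1 = u/||u|| ≈ (0.331, 0.9436) (||v_1|| = 1).

λ_1 = 13.7016,  λ_2 = 7.2984;  v_1 ≈ (0.331, 0.9436)


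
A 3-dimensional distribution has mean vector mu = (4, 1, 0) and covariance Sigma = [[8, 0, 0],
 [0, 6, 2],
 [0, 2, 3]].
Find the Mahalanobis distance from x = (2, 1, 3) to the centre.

Step 1 — centre the observation: (x - mu) = (-2, 0, 3).

Step 2 — invert Sigma (cofactor / det for 3×3, or solve directly):
  Sigma^{-1} = [[0.125, 0, 0],
 [0, 0.2143, -0.1429],
 [0, -0.1429, 0.4286]].

Step 3 — form the quadratic (x - mu)^T · Sigma^{-1} · (x - mu):
  Sigma^{-1} · (x - mu) = (-0.25, -0.4286, 1.2857).
  (x - mu)^T · [Sigma^{-1} · (x - mu)] = (-2)·(-0.25) + (0)·(-0.4286) + (3)·(1.2857) = 4.3571.

Step 4 — take square root: d = √(4.3571) ≈ 2.0874.

d(x, mu) = √(4.3571) ≈ 2.0874


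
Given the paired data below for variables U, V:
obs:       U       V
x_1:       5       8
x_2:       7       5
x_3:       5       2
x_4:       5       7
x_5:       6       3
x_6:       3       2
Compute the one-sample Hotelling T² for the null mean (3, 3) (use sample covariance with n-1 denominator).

Step 1 — sample mean vector:
  mean(U) = (5 + 7 + 5 + 5 + 6 + 3) / 6 = 31/6 = 5.1667
  mean(V) = (8 + 5 + 2 + 7 + 3 + 2) / 6 = 27/6 = 4.5
  x̄ = (5.1667, 4.5),  deviation x̄ - mu_0 = (5.1667, 4.5) - (3, 3) = (2.1667, 1.5).

Step 2 — sample covariance matrix, S[i,j] = (1/(n-1)) · Σ_k (x_{k,i} - mean_i) · (x_{k,j} - mean_j), divisor n-1 = 5:
  S[U,U] = ((-0.1667)·(-0.1667) + (1.8333)·(1.8333) + (-0.1667)·(-0.1667) + (-0.1667)·(-0.1667) + (0.8333)·(0.8333) + (-2.1667)·(-2.1667)) / 5 = 8.8333/5 = 1.7667
  S[U,V] = ((-0.1667)·(3.5) + (1.8333)·(0.5) + (-0.1667)·(-2.5) + (-0.1667)·(2.5) + (0.8333)·(-1.5) + (-2.1667)·(-2.5)) / 5 = 4.5/5 = 0.9
  S[V,V] = ((3.5)·(3.5) + (0.5)·(0.5) + (-2.5)·(-2.5) + (2.5)·(2.5) + (-1.5)·(-1.5) + (-2.5)·(-2.5)) / 5 = 33.5/5 = 6.7
  S = [[1.7667, 0.9],
 [0.9, 6.7]].

Step 3 — invert S. det(S) = 1.7667·6.7 - (0.9)² = 11.0267.
  S^{-1} = (1/det) · [[d, -b], [-b, a]] = [[0.6076, -0.0816],
 [-0.0816, 0.1602]].

Step 4 — quadratic form (x̄ - mu_0)^T · S^{-1} · (x̄ - mu_0):
  S^{-1} · (x̄ - mu_0) = (1.1941, 0.0635),
  (x̄ - mu_0)^T · [...] = (2.1667)·(1.1941) + (1.5)·(0.0635) = 2.6824.

Step 5 — scale by n: T² = 6 · 2.6824 = 16.0943.

T² ≈ 16.0943
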